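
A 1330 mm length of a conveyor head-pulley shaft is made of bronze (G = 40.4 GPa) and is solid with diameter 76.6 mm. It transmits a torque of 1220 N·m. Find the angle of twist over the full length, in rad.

0.0119 rad

J = πd⁴/32 = π(0.0766)⁴/32 = 3.380×10^-6 m⁴.
θ = T·L/(G·J) = 1220 × 1.33 / (40.4×10⁹ × 3.380×10^-6) = 0.01188 rad.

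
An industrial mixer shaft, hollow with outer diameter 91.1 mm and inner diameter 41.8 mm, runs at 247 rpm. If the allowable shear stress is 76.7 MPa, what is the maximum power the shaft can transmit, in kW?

J = π(d_o⁴ − d_i⁴)/32 = π(0.0911⁴ − 0.0418⁴)/32 = 6.462×10^-6 m⁴.
T_max = τ_allow·J/r = 7.67×10^7 × 6.462×10^-6 / 0.0456 = 10880 N·m.
ω = 2π·247/60 = 25.87 rad/s, so P_max = T_max·ω = 2.815×10^5 W.

281 kW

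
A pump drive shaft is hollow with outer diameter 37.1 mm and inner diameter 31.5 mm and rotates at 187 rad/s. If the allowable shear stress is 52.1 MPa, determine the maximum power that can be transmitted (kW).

J = π(d_o⁴ − d_i⁴)/32 = π(0.0371⁴ − 0.0315⁴)/32 = 8.933×10^-8 m⁴.
T_max = τ_allow·J/r = 5.21×10^7 × 8.933×10^-8 / 0.0186 = 250.9 N·m.
ω = 187 rad/s, so P_max = T_max·ω = 4.692×10^4 W.

46.9 kW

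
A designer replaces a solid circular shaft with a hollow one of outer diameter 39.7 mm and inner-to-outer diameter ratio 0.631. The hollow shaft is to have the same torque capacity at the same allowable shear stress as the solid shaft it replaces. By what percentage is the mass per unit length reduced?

32.5 %

Equal τ_max and T ⇒ the solid shaft needs d_s³ = d_o³(1−k⁴), so d_s = 39.7·(1−0.631⁴)^(1/3) = 37.48 mm.
Area ratio A_h/A_s = d_o²(1−k²)/d_s² = (1−k²)/(1−k⁴)^(2/3) = 0.6752.
Mass saving = 1 − 0.6752 = 32.5 %.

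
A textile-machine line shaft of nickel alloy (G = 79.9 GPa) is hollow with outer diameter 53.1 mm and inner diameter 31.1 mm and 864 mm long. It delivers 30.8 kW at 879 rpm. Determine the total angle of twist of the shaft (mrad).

ω = 2π·879/60 = 92.05 rad/s, so T = P/ω = 30.8×10³ / 92.05 = 334.6 N·m.
J = π(d_o⁴ − d_i⁴)/32 = π(0.0531⁴ − 0.0311⁴)/32 = 6.887×10^-7 m⁴.
θ = T·L/(G·J) = 334.6 × 0.864 / (79.9×10⁹ × 6.887×10^-7) = 5.254×10^-3 rad.

5.25 mrad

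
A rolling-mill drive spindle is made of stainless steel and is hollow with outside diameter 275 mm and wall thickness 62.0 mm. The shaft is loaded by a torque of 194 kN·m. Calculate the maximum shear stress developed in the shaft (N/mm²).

J = π(d_o⁴ − d_i⁴)/32 = π(0.275⁴ − 0.151⁴)/32 = 5.104×10^-4 m⁴.
τ_max = T·r/J = 194000 × 0.138 / 5.104×10^-4 = 5.226×10^7 Pa.

52.3 N/mm²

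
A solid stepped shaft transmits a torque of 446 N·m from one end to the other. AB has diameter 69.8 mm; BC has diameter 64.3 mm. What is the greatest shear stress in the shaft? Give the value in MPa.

Under the same torque, τ_max = 16T/(πd³) is largest where d is smallest — segment BC (d = 64.3 mm).
τ_max = 16·446.0/(π·(0.0643)³) = 8.544×10^6 Pa.

8.54 MPa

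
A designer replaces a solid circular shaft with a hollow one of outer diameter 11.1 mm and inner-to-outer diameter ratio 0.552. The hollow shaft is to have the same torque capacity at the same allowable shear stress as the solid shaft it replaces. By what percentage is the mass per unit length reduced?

25.8 %

Equal τ_max and T ⇒ the solid shaft needs d_s³ = d_o³(1−k⁴), so d_s = 11.1·(1−0.552⁴)^(1/3) = 10.75 mm.
Area ratio A_h/A_s = d_o²(1−k²)/d_s² = (1−k²)/(1−k⁴)^(2/3) = 0.7420.
Mass saving = 1 − 0.7420 = 25.8 %.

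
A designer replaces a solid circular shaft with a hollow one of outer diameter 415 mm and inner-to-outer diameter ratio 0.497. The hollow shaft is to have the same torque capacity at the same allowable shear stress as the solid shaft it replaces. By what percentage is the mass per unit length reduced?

Equal τ_max and T ⇒ the solid shaft needs d_s³ = d_o³(1−k⁴), so d_s = 415·(1−0.497⁴)^(1/3) = 406.4 mm.
Area ratio A_h/A_s = d_o²(1−k²)/d_s² = (1−k²)/(1−k⁴)^(2/3) = 0.7853.
Mass saving = 1 − 0.7853 = 21.5 %.

21.5 %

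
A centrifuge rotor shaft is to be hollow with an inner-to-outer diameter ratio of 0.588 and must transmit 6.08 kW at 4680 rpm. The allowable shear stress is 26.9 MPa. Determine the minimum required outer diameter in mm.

ω = 2π·4680/60 = 490.1 rad/s, so T = P/ω = 6.08×10³ / 490.1 = 12.41 N·m.
For a hollow shaft with d_i/d_o = 0.588: τ_max = 16T/(π d_o³ (1−k⁴)), so d_o = [16T/(π τ_allow (1−k⁴))]^(1/3) = [16·12.41/(π·2.69×10^7·0.8805)]^(1/3) = 0.01387 m.

13.9 mm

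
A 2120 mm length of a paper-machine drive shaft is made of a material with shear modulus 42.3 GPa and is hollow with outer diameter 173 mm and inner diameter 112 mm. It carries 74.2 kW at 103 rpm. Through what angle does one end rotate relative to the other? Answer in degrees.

ω = 2π·103/60 = 10.79 rad/s, so T = P/ω = 74.2×10³ / 10.79 = 6879 N·m.
J = π(d_o⁴ − d_i⁴)/32 = π(0.173⁴ − 0.112⁴)/32 = 7.249×10^-5 m⁴.
θ = T·L/(G·J) = 6879 × 2.12 / (42.3×10⁹ × 7.249×10^-5) = 4.756×10^-3 rad.

0.273°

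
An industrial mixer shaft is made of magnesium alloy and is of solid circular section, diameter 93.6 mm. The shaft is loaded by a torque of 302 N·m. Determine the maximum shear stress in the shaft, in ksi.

0.272 ksi

J = πd⁴/32 = π(0.0936)⁴/32 = 7.535×10^-6 m⁴.
τ_max = T·r/J = 302.0 × 0.0468 / 7.535×10^-6 = 1.876×10^6 Pa.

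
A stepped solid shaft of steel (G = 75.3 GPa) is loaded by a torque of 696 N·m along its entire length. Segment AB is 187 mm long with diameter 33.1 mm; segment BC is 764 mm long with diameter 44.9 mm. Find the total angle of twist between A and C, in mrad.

32.4 mrad

J_AB = π(0.0331)⁴/32 = 1.18×10^-7 m⁴; J_BC = π(0.0449)⁴/32 = 3.99×10^-7 m⁴.
θ = (T/G)·Σ L_i/J_i = (696.0/75.3×10⁹)·(0.187/1.18×10^-7 + 0.764/3.99×10^-7) = 0.03237 rad.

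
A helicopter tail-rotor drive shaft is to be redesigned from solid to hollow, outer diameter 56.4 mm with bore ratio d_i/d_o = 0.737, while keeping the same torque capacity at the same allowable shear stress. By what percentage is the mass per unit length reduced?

Equal τ_max and T ⇒ the solid shaft needs d_s³ = d_o³(1−k⁴), so d_s = 56.4·(1−0.737⁴)^(1/3) = 50.20 mm.
Area ratio A_h/A_s = d_o²(1−k²)/d_s² = (1−k²)/(1−k⁴)^(2/3) = 0.5767.
Mass saving = 1 − 0.5767 = 42.3 %.

42.3 %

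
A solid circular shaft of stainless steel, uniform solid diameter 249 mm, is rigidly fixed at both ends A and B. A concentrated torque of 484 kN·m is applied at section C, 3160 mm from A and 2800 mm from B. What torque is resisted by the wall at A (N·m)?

With uniform GJ and both ends fixed, compatibility θ_AC = θ_CB gives T_A·a = T_B·b, together with T_A + T_B = T₀.
T_A = T₀·b/(a+b) = 484000·2800/5960 = 227400 N·m; T_B = 256600 N·m.

227000 N·m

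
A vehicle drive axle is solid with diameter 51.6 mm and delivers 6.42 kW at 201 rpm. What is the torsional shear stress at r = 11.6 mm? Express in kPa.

ω = 2π·201/60 = 21.05 rad/s, so T = P/ω = 6.42×10³ / 21.05 = 305.0 N·m.
J = πd⁴/32 = π(0.0516)⁴/32 = 6.960×10^-7 m⁴.
Shear stress varies linearly with radius: τ = T·r/J = 305.0 × 0.0116 / 6.960×10^-7 = 5.084×10^6 Pa.

5080 kPa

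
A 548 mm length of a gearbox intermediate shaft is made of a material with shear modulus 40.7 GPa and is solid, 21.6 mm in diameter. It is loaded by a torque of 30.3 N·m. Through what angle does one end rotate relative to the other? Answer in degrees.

1.09°

J = πd⁴/32 = π(0.0216)⁴/32 = 2.137×10^-8 m⁴.
θ = T·L/(G·J) = 30.30 × 0.548 / (40.7×10⁹ × 2.137×10^-8) = 0.01909 rad.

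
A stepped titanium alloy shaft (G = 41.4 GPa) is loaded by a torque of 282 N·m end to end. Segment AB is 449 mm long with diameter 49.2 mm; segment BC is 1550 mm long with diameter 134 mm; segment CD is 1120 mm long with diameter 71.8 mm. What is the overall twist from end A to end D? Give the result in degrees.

0.491°

J_AB = π(0.0492)⁴/32 = 5.75×10^-7 m⁴; J_BC = π(0.134)⁴/32 = 3.17×10^-5 m⁴; J_CD = π(0.0718)⁴/32 = 2.61×10^-6 m⁴.
θ = (T/G)·Σ L_i/J_i = (282.0/41.4×10⁹)·(0.449/5.75×10^-7 + 1.55/3.17×10^-5 + 1.12/2.61×10^-6) = 8.574×10^-3 rad.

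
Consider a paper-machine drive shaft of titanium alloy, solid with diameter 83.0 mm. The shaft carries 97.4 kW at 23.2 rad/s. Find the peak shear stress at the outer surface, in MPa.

37.4 MPa

ω = 23.2 rad/s, so T = P/ω = 97.4×10³ / 23.20 = 4198 N·m.
J = πd⁴/32 = π(0.0830)⁴/32 = 4.659×10^-6 m⁴.
τ_max = T·r/J = 4198 × 0.0415 / 4.659×10^-6 = 3.739×10^7 Pa.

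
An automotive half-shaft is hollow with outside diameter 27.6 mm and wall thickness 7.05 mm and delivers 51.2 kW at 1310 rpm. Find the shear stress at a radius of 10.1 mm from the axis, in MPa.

ω = 2π·1310/60 = 137.2 rad/s, so T = P/ω = 51.2×10³ / 137.2 = 373.2 N·m.
J = π(d_o⁴ − d_i⁴)/32 = π(0.0276⁴ − 0.0135⁴)/32 = 5.371×10^-8 m⁴.
Shear stress varies linearly with radius: τ = T·r/J = 373.2 × 0.0101 / 5.371×10^-8 = 7.019×10^7 Pa.

70.2 MPa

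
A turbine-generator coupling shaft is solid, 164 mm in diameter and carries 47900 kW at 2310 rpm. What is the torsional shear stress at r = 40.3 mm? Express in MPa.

ω = 2π·2310/60 = 241.9 rad/s, so T = P/ω = 47900×10³ / 241.9 = 198000 N·m.
J = πd⁴/32 = π(0.164)⁴/32 = 7.102×10^-5 m⁴.
Shear stress varies linearly with radius: τ = T·r/J = 198000 × 0.0403 / 7.102×10^-5 = 1.124×10^8 Pa.

112 MPa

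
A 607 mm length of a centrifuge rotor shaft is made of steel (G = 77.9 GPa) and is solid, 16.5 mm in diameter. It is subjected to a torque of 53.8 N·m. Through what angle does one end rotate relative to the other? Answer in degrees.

J = πd⁴/32 = π(0.0165)⁴/32 = 7.277×10^-9 m⁴.
θ = T·L/(G·J) = 53.80 × 0.607 / (77.9×10⁹ × 7.277×10^-9) = 0.05761 rad.

3.30°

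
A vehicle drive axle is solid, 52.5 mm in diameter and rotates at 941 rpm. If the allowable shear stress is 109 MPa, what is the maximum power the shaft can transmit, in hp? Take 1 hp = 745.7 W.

409 hp

J = πd⁴/32 = π(0.0525)⁴/32 = 7.458×10^-7 m⁴.
T_max = τ_allow·J/r = 1.09×10^8 × 7.458×10^-7 / 0.0262 = 3097 N·m.
ω = 2π·941/60 = 98.54 rad/s, so P_max = T_max·ω = 3.052×10^5 W.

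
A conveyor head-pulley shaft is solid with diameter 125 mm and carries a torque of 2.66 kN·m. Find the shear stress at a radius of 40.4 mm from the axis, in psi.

650 psi

J = πd⁴/32 = π(0.125)⁴/32 = 2.397×10^-5 m⁴.
Shear stress varies linearly with radius: τ = T·r/J = 2660 × 0.0404 / 2.397×10^-5 = 4.484×10^6 Pa.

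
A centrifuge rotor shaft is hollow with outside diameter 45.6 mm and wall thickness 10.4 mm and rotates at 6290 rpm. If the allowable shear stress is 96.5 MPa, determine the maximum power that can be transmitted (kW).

1080 kW

J = π(d_o⁴ − d_i⁴)/32 = π(0.0456⁴ − 0.0248⁴)/32 = 3.873×10^-7 m⁴.
T_max = τ_allow·J/r = 9.65×10^7 × 3.873×10^-7 / 0.0228 = 1639 N·m.
ω = 2π·6290/60 = 658.7 rad/s, so P_max = T_max·ω = 1.080×10^6 W.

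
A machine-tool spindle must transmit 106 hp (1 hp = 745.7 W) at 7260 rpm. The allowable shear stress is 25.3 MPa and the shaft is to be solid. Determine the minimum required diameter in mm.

ω = 2π·7260/60 = 760.3 rad/s, so T = P/ω = 106×745.7 / 760.3 = 104.0 N·m.
For a solid shaft τ_max = 16T/(πd³), so d = (16T/(π τ_allow))^(1/3) = (16·104.0/(π·2.53×10^7))^(1/3) = 0.02756 m.

27.6 mm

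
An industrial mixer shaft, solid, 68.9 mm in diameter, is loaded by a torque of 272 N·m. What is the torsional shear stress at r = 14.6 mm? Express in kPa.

J = πd⁴/32 = π(0.0689)⁴/32 = 2.212×10^-6 m⁴.
Shear stress varies linearly with radius: τ = T·r/J = 272.0 × 0.0146 / 2.212×10^-6 = 1.795×10^6 Pa.

1790 kPa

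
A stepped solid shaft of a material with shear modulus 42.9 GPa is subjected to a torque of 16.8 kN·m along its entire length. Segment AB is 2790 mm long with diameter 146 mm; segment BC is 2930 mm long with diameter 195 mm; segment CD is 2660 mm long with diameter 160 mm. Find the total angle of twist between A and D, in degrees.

2.79°

J_AB = π(0.146)⁴/32 = 4.46×10^-5 m⁴; J_BC = π(0.195)⁴/32 = 1.42×10^-4 m⁴; J_CD = π(0.160)⁴/32 = 6.43×10^-5 m⁴.
θ = (T/G)·Σ L_i/J_i = (16800/42.9×10⁹)·(2.79/4.46×10^-5 + 2.93/1.42×10^-4 + 2.66/6.43×10^-5) = 0.04877 rad.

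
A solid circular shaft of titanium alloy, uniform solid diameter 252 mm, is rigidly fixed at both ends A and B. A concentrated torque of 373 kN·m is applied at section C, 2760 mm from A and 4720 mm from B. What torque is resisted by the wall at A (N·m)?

235000 N·m

With uniform GJ and both ends fixed, compatibility θ_AC = θ_CB gives T_A·a = T_B·b, together with T_A + T_B = T₀.
T_A = T₀·b/(a+b) = 373000·4720/7480 = 235400 N·m; T_B = 137600 N·m.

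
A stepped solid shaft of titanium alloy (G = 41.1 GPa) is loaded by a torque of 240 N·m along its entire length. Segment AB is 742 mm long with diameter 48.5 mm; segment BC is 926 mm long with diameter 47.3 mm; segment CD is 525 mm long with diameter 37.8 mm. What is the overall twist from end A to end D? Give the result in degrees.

1.96°

J_AB = π(0.0485)⁴/32 = 5.43×10^-7 m⁴; J_BC = π(0.0473)⁴/32 = 4.91×10^-7 m⁴; J_CD = π(0.0378)⁴/32 = 2.00×10^-7 m⁴.
θ = (T/G)·Σ L_i/J_i = (240.0/41.1×10⁹)·(0.742/5.43×10^-7 + 0.926/4.91×10^-7 + 0.525/2.00×10^-7) = 0.03428 rad.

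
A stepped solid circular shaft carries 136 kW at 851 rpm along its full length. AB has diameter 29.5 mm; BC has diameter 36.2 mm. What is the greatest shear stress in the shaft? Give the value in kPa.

303000 kPa

ω = 2π·851/60 = 89.12 rad/s, so T = P/ω = 136×10³ / 89.12 = 1526 N·m.
Under the same torque, τ_max = 16T/(πd³) is largest where d is smallest — segment AB (d = 29.5 mm).
τ_max = 16·1526/(π·(0.0295)³) = 3.028×10^8 Pa.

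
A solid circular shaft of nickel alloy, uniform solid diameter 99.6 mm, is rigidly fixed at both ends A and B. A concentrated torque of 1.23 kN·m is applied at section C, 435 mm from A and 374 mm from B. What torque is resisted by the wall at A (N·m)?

With uniform GJ and both ends fixed, compatibility θ_AC = θ_CB gives T_A·a = T_B·b, together with T_A + T_B = T₀.
T_A = T₀·b/(a+b) = 1230·374/809.0 = 568.6 N·m; T_B = 661.4 N·m.

569 N·m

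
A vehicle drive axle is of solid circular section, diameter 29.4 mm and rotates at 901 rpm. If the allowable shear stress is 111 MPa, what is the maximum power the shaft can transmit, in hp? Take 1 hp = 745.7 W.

70.1 hp

J = πd⁴/32 = π(0.0294)⁴/32 = 7.335×10^-8 m⁴.
T_max = τ_allow·J/r = 1.11×10^8 × 7.335×10^-8 / 0.0147 = 553.9 N·m.
ω = 2π·901/60 = 94.35 rad/s, so P_max = T_max·ω = 5.226×10^4 W.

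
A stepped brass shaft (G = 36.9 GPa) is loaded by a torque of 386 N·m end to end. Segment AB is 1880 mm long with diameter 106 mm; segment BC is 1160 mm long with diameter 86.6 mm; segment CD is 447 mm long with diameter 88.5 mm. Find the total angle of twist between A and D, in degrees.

J_AB = π(0.106)⁴/32 = 1.24×10^-5 m⁴; J_BC = π(0.0866)⁴/32 = 5.52×10^-6 m⁴; J_CD = π(0.0885)⁴/32 = 6.02×10^-6 m⁴.
θ = (T/G)·Σ L_i/J_i = (386.0/36.9×10⁹)·(1.88/1.24×10^-5 + 1.16/5.52×10^-6 + 0.447/6.02×10^-6) = 4.561×10^-3 rad.

0.261°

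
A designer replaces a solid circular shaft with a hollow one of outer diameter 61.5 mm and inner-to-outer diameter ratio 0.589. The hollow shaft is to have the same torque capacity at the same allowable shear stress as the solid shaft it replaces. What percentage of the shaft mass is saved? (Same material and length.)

Equal τ_max and T ⇒ the solid shaft needs d_s³ = d_o³(1−k⁴), so d_s = 61.5·(1−0.589⁴)^(1/3) = 58.93 mm.
Area ratio A_h/A_s = d_o²(1−k²)/d_s² = (1−k²)/(1−k⁴)^(2/3) = 0.7114.
Mass saving = 1 − 0.7114 = 28.9 %.

28.9 %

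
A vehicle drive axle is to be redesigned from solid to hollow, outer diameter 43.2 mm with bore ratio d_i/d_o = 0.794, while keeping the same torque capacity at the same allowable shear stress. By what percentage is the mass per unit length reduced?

Equal τ_max and T ⇒ the solid shaft needs d_s³ = d_o³(1−k⁴), so d_s = 43.2·(1−0.794⁴)^(1/3) = 36.49 mm.
Area ratio A_h/A_s = d_o²(1−k²)/d_s² = (1−k²)/(1−k⁴)^(2/3) = 0.5180.
Mass saving = 1 − 0.5180 = 48.2 %.

48.2 %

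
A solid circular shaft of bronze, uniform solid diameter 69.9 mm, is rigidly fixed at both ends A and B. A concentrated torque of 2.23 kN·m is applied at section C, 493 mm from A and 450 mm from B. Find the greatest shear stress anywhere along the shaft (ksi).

With uniform GJ and both ends fixed, compatibility θ_AC = θ_CB gives T_A·a = T_B·b, together with T_A + T_B = T₀.
T_A = T₀·b/(a+b) = 2230·450/943.0 = 1064 N·m; T_B = 1166 N·m.
τ in each portion: τ_AC = 1.59×10^7 Pa, τ_CB = 1.74×10^7 Pa; maximum is in CB.
τ_max = T_CB·r/J = 1166·0.0350/2.34×10^-6 = 1.739×10^7 Pa.

2.52 ksi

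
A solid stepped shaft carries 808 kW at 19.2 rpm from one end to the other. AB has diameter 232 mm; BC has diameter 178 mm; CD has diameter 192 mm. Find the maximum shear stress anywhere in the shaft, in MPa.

ω = 2π·19.2/60 = 2.011 rad/s, so T = P/ω = 808×10³ / 2.011 = 401900 N·m.
Under the same torque, τ_max = 16T/(πd³) is largest where d is smallest — segment BC (d = 178 mm).
τ_max = 16·401900/(π·(0.178)³) = 3.629×10^8 Pa.

363 MPa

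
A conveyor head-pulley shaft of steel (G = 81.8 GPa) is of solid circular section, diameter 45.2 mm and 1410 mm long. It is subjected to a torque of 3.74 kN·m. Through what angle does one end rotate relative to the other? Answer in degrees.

9.01°

J = πd⁴/32 = π(0.0452)⁴/32 = 4.098×10^-7 m⁴.
θ = T·L/(G·J) = 3740 × 1.41 / (81.8×10⁹ × 4.098×10^-7) = 0.1573 rad.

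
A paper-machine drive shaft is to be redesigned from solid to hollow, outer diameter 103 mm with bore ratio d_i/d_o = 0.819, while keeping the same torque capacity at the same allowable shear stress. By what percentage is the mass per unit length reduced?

51.0 %

Equal τ_max and T ⇒ the solid shaft needs d_s³ = d_o³(1−k⁴), so d_s = 103·(1−0.819⁴)^(1/3) = 84.39 mm.
Area ratio A_h/A_s = d_o²(1−k²)/d_s² = (1−k²)/(1−k⁴)^(2/3) = 0.4904.
Mass saving = 1 − 0.4904 = 51.0 %.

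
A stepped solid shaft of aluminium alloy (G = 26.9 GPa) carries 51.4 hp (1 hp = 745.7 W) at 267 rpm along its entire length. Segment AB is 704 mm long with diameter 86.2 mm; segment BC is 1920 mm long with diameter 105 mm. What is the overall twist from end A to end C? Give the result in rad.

0.0148 rad

ω = 2π·267/60 = 27.96 rad/s, so T = P/ω = 51.4×745.7 / 27.96 = 1371 N·m.
J_AB = π(0.0862)⁴/32 = 5.42×10^-6 m⁴; J_BC = π(0.105)⁴/32 = 1.19×10^-5 m⁴.
θ = (T/G)·Σ L_i/J_i = (1371/26.9×10⁹)·(0.704/5.42×10^-6 + 1.92/1.19×10^-5) = 0.01482 rad.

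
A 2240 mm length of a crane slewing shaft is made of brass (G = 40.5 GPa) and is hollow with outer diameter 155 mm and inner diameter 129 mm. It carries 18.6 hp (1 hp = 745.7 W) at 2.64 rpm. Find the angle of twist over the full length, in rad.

0.0941 rad

ω = 2π·2.64/60 = 0.2765 rad/s, so T = P/ω = 18.6×745.7 / 0.2765 = 50170 N·m.
J = π(d_o⁴ − d_i⁴)/32 = π(0.155⁴ − 0.129⁴)/32 = 2.948×10^-5 m⁴.
θ = T·L/(G·J) = 50170 × 2.24 / (40.5×10⁹ × 2.948×10^-5) = 0.09413 rad.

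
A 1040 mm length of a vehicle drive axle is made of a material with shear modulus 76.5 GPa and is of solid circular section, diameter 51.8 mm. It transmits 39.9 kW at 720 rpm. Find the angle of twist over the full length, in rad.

ω = 2π·720/60 = 75.40 rad/s, so T = P/ω = 39.9×10³ / 75.40 = 529.2 N·m.
J = πd⁴/32 = π(0.0518)⁴/32 = 7.068×10^-7 m⁴.
θ = T·L/(G·J) = 529.2 × 1.04 / (76.5×10⁹ × 7.068×10^-7) = 0.01018 rad.

0.0102 rad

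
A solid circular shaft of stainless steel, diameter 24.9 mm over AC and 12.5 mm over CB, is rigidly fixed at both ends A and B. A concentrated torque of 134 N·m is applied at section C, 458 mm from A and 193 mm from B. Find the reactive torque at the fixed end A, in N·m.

Compatibility: T_A·a/J_AC = T_B·b/J_CB with T_A + T_B = T₀.
J_AC = 3.77×10^-8 m⁴, J_CB = 2.40×10^-9 m⁴, so T_A = T₀·(J_AC/a)/((J_AC/a)+(J_CB/b)) = 116.4 N·m, T_B = 17.55 N·m.

116 N·m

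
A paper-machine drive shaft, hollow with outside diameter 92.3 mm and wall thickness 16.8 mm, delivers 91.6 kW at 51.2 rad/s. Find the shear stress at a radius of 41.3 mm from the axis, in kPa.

ω = 51.2 rad/s, so T = P/ω = 91.6×10³ / 51.20 = 1789 N·m.
J = π(d_o⁴ − d_i⁴)/32 = π(0.0923⁴ − 0.0587⁴)/32 = 5.960×10^-6 m⁴.
Shear stress varies linearly with radius: τ = T·r/J = 1789 × 0.0413 / 5.960×10^-6 = 1.240×10^7 Pa.

12400 kPa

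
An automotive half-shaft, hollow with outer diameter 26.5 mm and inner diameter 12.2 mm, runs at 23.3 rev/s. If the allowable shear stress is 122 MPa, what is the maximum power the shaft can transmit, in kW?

J = π(d_o⁴ − d_i⁴)/32 = π(0.0265⁴ − 0.0122⁴)/32 = 4.624×10^-8 m⁴.
T_max = τ_allow·J/r = 1.22×10^8 × 4.624×10^-8 / 0.0132 = 425.8 N·m.
ω = 2π·23.3 = 146.4 rad/s, so P_max = T_max·ω = 6.233×10^4 W.

62.3 kW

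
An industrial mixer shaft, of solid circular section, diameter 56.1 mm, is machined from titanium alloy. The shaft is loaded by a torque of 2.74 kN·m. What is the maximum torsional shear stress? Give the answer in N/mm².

J = πd⁴/32 = π(0.0561)⁴/32 = 9.724×10^-7 m⁴.
τ_max = T·r/J = 2740 × 0.0281 / 9.724×10^-7 = 7.904×10^7 Pa.

79.0 N/mm²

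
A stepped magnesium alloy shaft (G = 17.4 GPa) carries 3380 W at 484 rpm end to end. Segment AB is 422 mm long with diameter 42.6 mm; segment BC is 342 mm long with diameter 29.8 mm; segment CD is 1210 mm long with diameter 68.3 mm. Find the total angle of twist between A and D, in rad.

0.0241 rad

ω = 2π·484/60 = 50.68 rad/s, so T = P/ω = 3380 / 50.68 = 66.69 N·m.
J_AB = π(0.0426)⁴/32 = 3.23×10^-7 m⁴; J_BC = π(0.0298)⁴/32 = 7.74×10^-8 m⁴; J_CD = π(0.0683)⁴/32 = 2.14×10^-6 m⁴.
θ = (T/G)·Σ L_i/J_i = (66.69/17.4×10⁹)·(0.422/3.23×10^-7 + 0.342/7.74×10^-8 + 1.21/2.14×10^-6) = 0.02410 rad.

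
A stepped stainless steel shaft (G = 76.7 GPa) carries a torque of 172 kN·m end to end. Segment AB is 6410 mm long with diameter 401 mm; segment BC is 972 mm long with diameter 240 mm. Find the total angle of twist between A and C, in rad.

0.0124 rad

J_AB = π(0.401)⁴/32 = 2.54×10^-3 m⁴; J_BC = π(0.240)⁴/32 = 3.26×10^-4 m⁴.
θ = (T/G)·Σ L_i/J_i = (172000/76.7×10⁹)·(6.41/2.54×10^-3 + 0.972/3.26×10^-4) = 0.01235 rad.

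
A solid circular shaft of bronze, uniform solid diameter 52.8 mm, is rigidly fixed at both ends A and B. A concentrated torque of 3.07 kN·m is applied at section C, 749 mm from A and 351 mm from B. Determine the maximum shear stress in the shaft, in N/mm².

With uniform GJ and both ends fixed, compatibility θ_AC = θ_CB gives T_A·a = T_B·b, together with T_A + T_B = T₀.
T_A = T₀·b/(a+b) = 3070·351/1100 = 979.6 N·m; T_B = 2090 N·m.
τ in each portion: τ_AC = 3.39×10^7 Pa, τ_CB = 7.23×10^7 Pa; maximum is in CB.
τ_max = T_CB·r/J = 2090·0.0264/7.63×10^-7 = 7.233×10^7 Pa.

72.3 N/mm²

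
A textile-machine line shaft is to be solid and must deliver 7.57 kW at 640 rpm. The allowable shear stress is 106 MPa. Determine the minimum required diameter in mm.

ω = 2π·640/60 = 67.02 rad/s, so T = P/ω = 7.57×10³ / 67.02 = 113.0 N·m.
For a solid shaft τ_max = 16T/(πd³), so d = (16T/(π τ_allow))^(1/3) = (16·113.0/(π·1.06×10^8))^(1/3) = 0.01757 m.

17.6 mm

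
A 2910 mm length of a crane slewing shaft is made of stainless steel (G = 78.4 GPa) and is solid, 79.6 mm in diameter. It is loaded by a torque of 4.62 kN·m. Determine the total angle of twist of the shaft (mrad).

43.5 mrad

J = πd⁴/32 = π(0.0796)⁴/32 = 3.941×10^-6 m⁴.
θ = T·L/(G·J) = 4620 × 2.91 / (78.4×10⁹ × 3.941×10^-6) = 0.04351 rad.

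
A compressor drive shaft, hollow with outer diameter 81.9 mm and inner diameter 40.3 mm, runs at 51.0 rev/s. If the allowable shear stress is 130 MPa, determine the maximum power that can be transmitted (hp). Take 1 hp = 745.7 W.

J = π(d_o⁴ − d_i⁴)/32 = π(0.0819⁴ − 0.0403⁴)/32 = 4.158×10^-6 m⁴.
T_max = τ_allow·J/r = 1.30×10^8 × 4.158×10^-6 / 0.0410 = 13200 N·m.
ω = 2π·51.0 = 320.4 rad/s, so P_max = T_max·ω = 4.230×10^6 W.

5670 hp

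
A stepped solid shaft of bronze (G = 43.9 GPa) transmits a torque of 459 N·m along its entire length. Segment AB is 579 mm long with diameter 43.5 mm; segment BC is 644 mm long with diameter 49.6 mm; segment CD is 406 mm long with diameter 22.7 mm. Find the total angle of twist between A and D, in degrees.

11.0°

J_AB = π(0.0435)⁴/32 = 3.52×10^-7 m⁴; J_BC = π(0.0496)⁴/32 = 5.94×10^-7 m⁴; J_CD = π(0.0227)⁴/32 = 2.61×10^-8 m⁴.
θ = (T/G)·Σ L_i/J_i = (459.0/43.9×10⁹)·(0.579/3.52×10^-7 + 0.644/5.94×10^-7 + 0.406/2.61×10^-8) = 0.1914 rad.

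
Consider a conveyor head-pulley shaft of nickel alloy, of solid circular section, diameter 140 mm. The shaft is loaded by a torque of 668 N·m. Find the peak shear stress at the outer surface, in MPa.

1.24 MPa

J = πd⁴/32 = π(0.140)⁴/32 = 3.771×10^-5 m⁴.
τ_max = T·r/J = 668.0 × 0.0700 / 3.771×10^-5 = 1.240×10^6 Pa.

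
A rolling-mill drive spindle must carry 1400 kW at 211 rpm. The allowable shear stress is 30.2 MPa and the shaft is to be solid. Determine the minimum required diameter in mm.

220 mm

ω = 2π·211/60 = 22.10 rad/s, so T = P/ω = 1400×10³ / 22.10 = 63360 N·m.
For a solid shaft τ_max = 16T/(πd³), so d = (16T/(π τ_allow))^(1/3) = (16·63360/(π·3.02×10^7))^(1/3) = 0.2203 m.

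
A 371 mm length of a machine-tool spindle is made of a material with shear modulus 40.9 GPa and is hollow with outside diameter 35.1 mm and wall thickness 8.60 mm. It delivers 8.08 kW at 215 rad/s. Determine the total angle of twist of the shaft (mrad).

ω = 215 rad/s, so T = P/ω = 8.08×10³ / 215.0 = 37.58 N·m.
J = π(d_o⁴ − d_i⁴)/32 = π(0.0351⁴ − 0.0179⁴)/32 = 1.389×10^-7 m⁴.
θ = T·L/(G·J) = 37.58 × 0.371 / (40.9×10⁹ × 1.389×10^-7) = 2.454×10^-3 rad.

2.45 mrad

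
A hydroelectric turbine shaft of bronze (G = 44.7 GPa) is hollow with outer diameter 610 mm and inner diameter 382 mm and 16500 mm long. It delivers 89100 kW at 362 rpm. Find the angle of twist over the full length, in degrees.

ω = 2π·362/60 = 37.91 rad/s, so T = P/ω = 89100×10³ / 37.91 = 2.350e6 N·m.
J = π(d_o⁴ − d_i⁴)/32 = π(0.610⁴ − 0.382⁴)/32 = 0.01150 m⁴.
θ = T·L/(G·J) = 2.350e6 × 16.5 / (44.7×10⁹ × 0.01150) = 0.07543 rad.

4.32°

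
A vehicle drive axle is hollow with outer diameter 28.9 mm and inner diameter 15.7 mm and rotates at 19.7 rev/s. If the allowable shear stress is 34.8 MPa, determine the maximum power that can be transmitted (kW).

J = π(d_o⁴ − d_i⁴)/32 = π(0.0289⁴ − 0.0157⁴)/32 = 6.252×10^-8 m⁴.
T_max = τ_allow·J/r = 3.48×10^7 × 6.252×10^-8 / 0.0144 = 150.6 N·m.
ω = 2π·19.7 = 123.8 rad/s, so P_max = T_max·ω = 1.864×10^4 W.

18.6 kW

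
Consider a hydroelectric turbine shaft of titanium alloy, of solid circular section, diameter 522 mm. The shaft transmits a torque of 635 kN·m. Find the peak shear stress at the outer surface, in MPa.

22.7 MPa

J = πd⁴/32 = π(0.522)⁴/32 = 7.289×10^-3 m⁴.
τ_max = T·r/J = 635000 × 0.261 / 7.289×10^-3 = 2.274×10^7 Pa.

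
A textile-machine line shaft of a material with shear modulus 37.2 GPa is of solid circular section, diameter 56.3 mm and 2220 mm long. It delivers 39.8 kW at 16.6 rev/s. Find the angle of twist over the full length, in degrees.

1.32°

ω = 2π·16.6 = 104.3 rad/s, so T = P/ω = 39.8×10³ / 104.3 = 381.6 N·m.
J = πd⁴/32 = π(0.0563)⁴/32 = 9.864×10^-7 m⁴.
θ = T·L/(G·J) = 381.6 × 2.22 / (37.2×10⁹ × 9.864×10^-7) = 0.02309 rad.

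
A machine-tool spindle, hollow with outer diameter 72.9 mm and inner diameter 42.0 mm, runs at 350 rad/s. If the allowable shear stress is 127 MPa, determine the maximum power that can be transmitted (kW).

3010 kW

J = π(d_o⁴ − d_i⁴)/32 = π(0.0729⁴ − 0.0420⁴)/32 = 2.467×10^-6 m⁴.
T_max = τ_allow·J/r = 1.27×10^8 × 2.467×10^-6 / 0.0365 = 8596 N·m.
ω = 350 rad/s, so P_max = T_max·ω = 3.009×10^6 W.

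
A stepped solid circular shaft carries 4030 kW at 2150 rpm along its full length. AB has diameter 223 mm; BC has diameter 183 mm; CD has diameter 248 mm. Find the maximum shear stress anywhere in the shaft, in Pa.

1.49e7 Pa

ω = 2π·2150/60 = 225.1 rad/s, so T = P/ω = 4030×10³ / 225.1 = 17900 N·m.
Under the same torque, τ_max = 16T/(πd³) is largest where d is smallest — segment BC (d = 183 mm).
τ_max = 16·17900/(π·(0.183)³) = 1.487×10^7 Pa.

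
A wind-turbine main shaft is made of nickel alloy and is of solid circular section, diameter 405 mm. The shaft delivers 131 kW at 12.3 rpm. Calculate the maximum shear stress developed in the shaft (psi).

1130 psi

ω = 2π·12.3/60 = 1.288 rad/s, so T = P/ω = 131×10³ / 1.288 = 101700 N·m.
J = πd⁴/32 = π(0.405)⁴/32 = 2.641×10^-3 m⁴.
τ_max = T·r/J = 101700 × 0.203 / 2.641×10^-3 = 7.797×10^6 Pa.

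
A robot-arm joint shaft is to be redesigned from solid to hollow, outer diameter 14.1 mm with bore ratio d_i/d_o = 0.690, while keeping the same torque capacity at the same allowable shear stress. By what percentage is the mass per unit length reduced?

Equal τ_max and T ⇒ the solid shaft needs d_s³ = d_o³(1−k⁴), so d_s = 14.1·(1−0.690⁴)^(1/3) = 12.94 mm.
Area ratio A_h/A_s = d_o²(1−k²)/d_s² = (1−k²)/(1−k⁴)^(2/3) = 0.6218.
Mass saving = 1 − 0.6218 = 37.8 %.

37.8 %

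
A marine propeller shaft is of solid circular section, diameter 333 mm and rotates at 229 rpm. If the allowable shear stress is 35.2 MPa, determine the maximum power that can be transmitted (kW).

6120 kW

J = πd⁴/32 = π(0.333)⁴/32 = 1.207×10^-3 m⁴.
T_max = τ_allow·J/r = 3.52×10^7 × 1.207×10^-3 / 0.167 = 255200 N·m.
ω = 2π·229/60 = 23.98 rad/s, so P_max = T_max·ω = 6.120×10^6 W.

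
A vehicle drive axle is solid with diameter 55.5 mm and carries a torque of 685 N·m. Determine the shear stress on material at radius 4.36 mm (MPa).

3.21 MPa

J = πd⁴/32 = π(0.0555)⁴/32 = 9.315×10^-7 m⁴.
Shear stress varies linearly with radius: τ = T·r/J = 685.0 × 0.00436 / 9.315×10^-7 = 3.206×10^6 Pa.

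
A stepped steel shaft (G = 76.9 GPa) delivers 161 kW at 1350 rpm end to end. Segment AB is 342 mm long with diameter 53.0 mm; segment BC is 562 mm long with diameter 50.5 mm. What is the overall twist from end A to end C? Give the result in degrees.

ω = 2π·1350/60 = 141.4 rad/s, so T = P/ω = 161×10³ / 141.4 = 1139 N·m.
J_AB = π(0.0530)⁴/32 = 7.75×10^-7 m⁴; J_BC = π(0.0505)⁴/32 = 6.39×10^-7 m⁴.
θ = (T/G)·Σ L_i/J_i = (1139/76.9×10⁹)·(0.342/7.75×10^-7 + 0.562/6.39×10^-7) = 0.01957 rad.

1.12°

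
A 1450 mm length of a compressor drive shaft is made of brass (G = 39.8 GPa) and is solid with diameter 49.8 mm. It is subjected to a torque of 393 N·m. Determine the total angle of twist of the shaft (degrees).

1.36°

J = πd⁴/32 = π(0.0498)⁴/32 = 6.038×10^-7 m⁴.
θ = T·L/(G·J) = 393.0 × 1.45 / (39.8×10⁹ × 6.038×10^-7) = 0.02371 rad.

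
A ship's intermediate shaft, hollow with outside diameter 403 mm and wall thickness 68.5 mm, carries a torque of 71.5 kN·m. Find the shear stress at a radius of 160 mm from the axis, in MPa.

J = π(d_o⁴ − d_i⁴)/32 = π(0.403⁴ − 0.266⁴)/32 = 2.098×10^-3 m⁴.
Shear stress varies linearly with radius: τ = T·r/J = 71500 × 0.160 / 2.098×10^-3 = 5.453×10^6 Pa.

5.45 MPa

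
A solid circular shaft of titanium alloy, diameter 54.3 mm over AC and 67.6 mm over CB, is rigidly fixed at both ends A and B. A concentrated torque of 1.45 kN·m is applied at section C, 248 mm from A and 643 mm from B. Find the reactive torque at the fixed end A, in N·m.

753 N·m

Compatibility: T_A·a/J_AC = T_B·b/J_CB with T_A + T_B = T₀.
J_AC = 8.53×10^-7 m⁴, J_CB = 2.05×10^-6 m⁴, so T_A = T₀·(J_AC/a)/((J_AC/a)+(J_CB/b)) = 752.7 N·m, T_B = 697.3 N·m.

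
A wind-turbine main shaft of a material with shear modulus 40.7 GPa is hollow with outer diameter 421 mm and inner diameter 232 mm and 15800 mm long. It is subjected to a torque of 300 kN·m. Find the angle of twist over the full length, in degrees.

J = π(d_o⁴ − d_i⁴)/32 = π(0.421⁴ − 0.232⁴)/32 = 2.800×10^-3 m⁴.
θ = T·L/(G·J) = 300000 × 15.8 / (40.7×10⁹ × 2.800×10^-3) = 0.04160 rad.

2.38°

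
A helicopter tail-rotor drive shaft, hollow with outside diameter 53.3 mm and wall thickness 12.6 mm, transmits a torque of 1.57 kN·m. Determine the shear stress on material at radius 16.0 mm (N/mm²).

J = π(d_o⁴ − d_i⁴)/32 = π(0.0533⁴ − 0.0281⁴)/32 = 7.311×10^-7 m⁴.
Shear stress varies linearly with radius: τ = T·r/J = 1570 × 0.0160 / 7.311×10^-7 = 3.436×10^7 Pa.

34.4 N/mm²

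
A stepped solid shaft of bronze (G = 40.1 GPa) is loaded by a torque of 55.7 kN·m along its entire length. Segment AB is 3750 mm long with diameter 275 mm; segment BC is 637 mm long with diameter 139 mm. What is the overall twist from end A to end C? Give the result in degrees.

1.91°

J_AB = π(0.275)⁴/32 = 5.61×10^-4 m⁴; J_BC = π(0.139)⁴/32 = 3.66×10^-5 m⁴.
θ = (T/G)·Σ L_i/J_i = (55700/40.1×10⁹)·(3.75/5.61×10^-4 + 0.637/3.66×10^-5) = 0.03342 rad.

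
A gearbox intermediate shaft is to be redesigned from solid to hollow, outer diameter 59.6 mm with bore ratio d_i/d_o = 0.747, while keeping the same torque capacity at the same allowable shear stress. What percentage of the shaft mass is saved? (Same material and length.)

Equal τ_max and T ⇒ the solid shaft needs d_s³ = d_o³(1−k⁴), so d_s = 59.6·(1−0.747⁴)^(1/3) = 52.63 mm.
Area ratio A_h/A_s = d_o²(1−k²)/d_s² = (1−k²)/(1−k⁴)^(2/3) = 0.5668.
Mass saving = 1 − 0.5668 = 43.3 %.

43.3 %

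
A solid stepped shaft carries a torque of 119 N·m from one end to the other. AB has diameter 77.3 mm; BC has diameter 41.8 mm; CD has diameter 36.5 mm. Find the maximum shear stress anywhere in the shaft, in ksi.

1.81 ksi

Under the same torque, τ_max = 16T/(πd³) is largest where d is smallest — segment CD (d = 36.5 mm).
τ_max = 16·119.0/(π·(0.0365)³) = 1.246×10^7 Pa.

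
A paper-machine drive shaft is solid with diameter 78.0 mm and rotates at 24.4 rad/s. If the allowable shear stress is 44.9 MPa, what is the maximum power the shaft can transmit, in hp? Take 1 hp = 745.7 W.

J = πd⁴/32 = π(0.0780)⁴/32 = 3.634×10^-6 m⁴.
T_max = τ_allow·J/r = 4.49×10^7 × 3.634×10^-6 / 0.0390 = 4184 N·m.
ω = 24.4 rad/s, so P_max = T_max·ω = 1.021×10^5 W.

137 hp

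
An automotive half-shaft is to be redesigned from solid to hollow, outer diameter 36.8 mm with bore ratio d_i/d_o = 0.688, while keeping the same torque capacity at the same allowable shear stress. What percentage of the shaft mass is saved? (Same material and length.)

Equal τ_max and T ⇒ the solid shaft needs d_s³ = d_o³(1−k⁴), so d_s = 36.8·(1−0.688⁴)^(1/3) = 33.82 mm.
Area ratio A_h/A_s = d_o²(1−k²)/d_s² = (1−k²)/(1−k⁴)^(2/3) = 0.6237.
Mass saving = 1 − 0.6237 = 37.6 %.

37.6 %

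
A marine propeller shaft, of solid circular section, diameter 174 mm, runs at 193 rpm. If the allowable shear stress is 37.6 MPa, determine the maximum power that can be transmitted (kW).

786 kW

J = πd⁴/32 = π(0.174)⁴/32 = 8.999×10^-5 m⁴.
T_max = τ_allow·J/r = 3.76×10^7 × 8.999×10^-5 / 0.0870 = 38890 N·m.
ω = 2π·193/60 = 20.21 rad/s, so P_max = T_max·ω = 7.861×10^5 W.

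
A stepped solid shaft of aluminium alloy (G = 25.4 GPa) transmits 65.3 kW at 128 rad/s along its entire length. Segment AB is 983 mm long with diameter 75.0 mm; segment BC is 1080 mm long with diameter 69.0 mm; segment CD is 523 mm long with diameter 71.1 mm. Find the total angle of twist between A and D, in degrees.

1.16°

ω = 128 rad/s, so T = P/ω = 65.3×10³ / 128.0 = 510.2 N·m.
J_AB = π(0.0750)⁴/32 = 3.11×10^-6 m⁴; J_BC = π(0.0690)⁴/32 = 2.23×10^-6 m⁴; J_CD = π(0.0711)⁴/32 = 2.51×10^-6 m⁴.
θ = (T/G)·Σ L_i/J_i = (510.2/25.4×10⁹)·(0.983/3.11×10^-6 + 1.08/2.23×10^-6 + 0.523/2.51×10^-6) = 0.02029 rad.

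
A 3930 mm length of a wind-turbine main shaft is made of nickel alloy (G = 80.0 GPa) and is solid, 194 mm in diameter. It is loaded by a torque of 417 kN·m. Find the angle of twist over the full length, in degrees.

J = πd⁴/32 = π(0.194)⁴/32 = 1.391×10^-4 m⁴.
θ = T·L/(G·J) = 417000 × 3.93 / (80.0×10⁹ × 1.391×10^-4) = 0.1473 rad.

8.44°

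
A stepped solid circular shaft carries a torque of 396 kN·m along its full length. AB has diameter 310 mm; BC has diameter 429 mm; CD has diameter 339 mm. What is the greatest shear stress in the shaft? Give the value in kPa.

67700 kPa

Under the same torque, τ_max = 16T/(πd³) is largest where d is smallest — segment AB (d = 310 mm).
τ_max = 16·396000/(π·(0.310)³) = 6.770×10^7 Pa.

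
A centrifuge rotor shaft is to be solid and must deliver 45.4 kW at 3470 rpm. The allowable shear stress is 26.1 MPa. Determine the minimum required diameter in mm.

29.0 mm

ω = 2π·3470/60 = 363.4 rad/s, so T = P/ω = 45.4×10³ / 363.4 = 124.9 N·m.
For a solid shaft τ_max = 16T/(πd³), so d = (16T/(π τ_allow))^(1/3) = (16·124.9/(π·2.61×10^7))^(1/3) = 0.02900 m.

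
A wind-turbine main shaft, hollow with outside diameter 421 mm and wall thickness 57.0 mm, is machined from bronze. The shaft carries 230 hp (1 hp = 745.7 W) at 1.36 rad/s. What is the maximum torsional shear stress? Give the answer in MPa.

ω = 1.36 rad/s, so T = P/ω = 230×745.7 / 1.360 = 126100 N·m.
J = π(d_o⁴ − d_i⁴)/32 = π(0.421⁴ − 0.307⁴)/32 = 2.212×10^-3 m⁴.
τ_max = T·r/J = 126100 × 0.210 / 2.212×10^-3 = 1.200×10^7 Pa.

12.0 MPa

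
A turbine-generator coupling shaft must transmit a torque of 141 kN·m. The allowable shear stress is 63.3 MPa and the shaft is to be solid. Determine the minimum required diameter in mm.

225 mm

For a solid shaft τ_max = 16T/(πd³), so d = (16T/(π τ_allow))^(1/3) = (16·141000/(π·6.33×10^7))^(1/3) = 0.2247 m.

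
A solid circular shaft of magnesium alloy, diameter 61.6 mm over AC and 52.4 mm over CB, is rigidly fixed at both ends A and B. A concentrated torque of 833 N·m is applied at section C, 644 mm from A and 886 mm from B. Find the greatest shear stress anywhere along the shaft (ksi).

Compatibility: T_A·a/J_AC = T_B·b/J_CB with T_A + T_B = T₀.
J_AC = 1.41×10^-6 m⁴, J_CB = 7.40×10^-7 m⁴, so T_A = T₀·(J_AC/a)/((J_AC/a)+(J_CB/b)) = 603.4 N·m, T_B = 229.6 N·m.
τ in each portion: τ_AC = 1.31×10^7 Pa, τ_CB = 8.13×10^6 Pa; maximum is in AC.
τ_max = T_AC·r/J = 603.4·0.0308/1.41×10^-6 = 1.315×10^7 Pa.

1.91 ksi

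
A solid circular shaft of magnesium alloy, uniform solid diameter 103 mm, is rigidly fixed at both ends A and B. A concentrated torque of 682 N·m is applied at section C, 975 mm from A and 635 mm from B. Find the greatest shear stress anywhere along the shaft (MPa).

With uniform GJ and both ends fixed, compatibility θ_AC = θ_CB gives T_A·a = T_B·b, together with T_A + T_B = T₀.
T_A = T₀·b/(a+b) = 682.0·635/1610 = 269.0 N·m; T_B = 413.0 N·m.
τ in each portion: τ_AC = 1.25×10^6 Pa, τ_CB = 1.92×10^6 Pa; maximum is in CB.
τ_max = T_CB·r/J = 413.0·0.0515/1.10×10^-5 = 1.925×10^6 Pa.

1.92 MPa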